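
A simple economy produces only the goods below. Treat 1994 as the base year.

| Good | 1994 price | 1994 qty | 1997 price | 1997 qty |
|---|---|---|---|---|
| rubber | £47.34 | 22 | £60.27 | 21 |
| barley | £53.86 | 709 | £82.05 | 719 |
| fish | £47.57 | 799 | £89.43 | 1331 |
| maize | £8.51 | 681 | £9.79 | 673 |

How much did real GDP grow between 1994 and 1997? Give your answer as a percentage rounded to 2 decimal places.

30.99%

Real GDP 1994 = Nominal GDP 1994 = 47.34·22 + 53.86·709 + 47.57·799 + 8.51·681 = 83031.96.
Real GDP 1997 (at 1994 prices) = 47.34·21 + 53.86·719 + 47.57·1331 + 8.51·673 = 108762.38.
Real growth = 108762.38/83031.96 − 1 = 0.3099.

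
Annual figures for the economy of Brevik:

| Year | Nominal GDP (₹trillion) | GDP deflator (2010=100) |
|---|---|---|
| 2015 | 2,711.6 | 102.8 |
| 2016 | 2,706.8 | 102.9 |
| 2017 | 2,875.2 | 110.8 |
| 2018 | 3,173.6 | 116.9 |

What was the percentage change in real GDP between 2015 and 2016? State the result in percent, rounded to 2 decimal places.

-0.27%

Real GDP 2015 = 2711.6/1.028 = 2637.74.
Real GDP 2016 = 2706.8/1.029 = 2630.52.
Change = 2630.52/2637.74 − 1 = -0.0027.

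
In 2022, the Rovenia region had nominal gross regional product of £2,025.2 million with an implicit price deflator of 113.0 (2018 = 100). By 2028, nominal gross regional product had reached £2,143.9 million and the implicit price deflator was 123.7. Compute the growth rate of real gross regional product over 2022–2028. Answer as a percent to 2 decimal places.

-3.30%

Deflate each year: 2022 → 2025.2/1.130 = 1792.21; 2028 → 2143.9/1.237 = 1733.14.
So real gross regional product changed by 1733.14/1792.21 − 1 = -0.0330, i.e. -3.30%.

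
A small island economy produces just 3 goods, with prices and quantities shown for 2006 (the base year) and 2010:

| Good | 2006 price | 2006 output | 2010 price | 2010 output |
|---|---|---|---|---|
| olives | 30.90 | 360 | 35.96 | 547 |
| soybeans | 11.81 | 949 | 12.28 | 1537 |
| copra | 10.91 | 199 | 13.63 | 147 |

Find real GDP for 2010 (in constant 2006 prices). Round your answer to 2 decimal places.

Real GDP 2010 = Σ (p_2006 × q_2010) = 30.90·547 + 11.81·1537 + 10.91·147 = 36658.04.

36658.04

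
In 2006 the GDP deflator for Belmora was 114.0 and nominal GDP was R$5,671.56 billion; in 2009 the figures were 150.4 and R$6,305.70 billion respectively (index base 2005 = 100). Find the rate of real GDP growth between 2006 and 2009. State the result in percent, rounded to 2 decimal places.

Real GDP 2006 = 5671.56 / 1.140 = 4975.05.
Real GDP 2009 = 6305.70 / 1.504 = 4192.62.
Real growth = 4192.62 / 4975.05 − 1 = -0.1573.

-15.73%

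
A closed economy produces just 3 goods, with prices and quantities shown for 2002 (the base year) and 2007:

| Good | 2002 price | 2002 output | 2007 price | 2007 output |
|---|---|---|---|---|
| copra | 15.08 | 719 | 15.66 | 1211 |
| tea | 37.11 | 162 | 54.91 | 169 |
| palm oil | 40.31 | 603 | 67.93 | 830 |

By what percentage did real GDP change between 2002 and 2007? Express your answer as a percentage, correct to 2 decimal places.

40.89%

Real GDP 2002 = Nominal GDP 2002 = 15.08·719 + 37.11·162 + 40.31·603 = 41161.27.
Real GDP 2007 (at 2002 prices) = 15.08·1211 + 37.11·169 + 40.31·830 = 57990.77.
Real growth = 57990.77/41161.27 − 1 = 0.4089.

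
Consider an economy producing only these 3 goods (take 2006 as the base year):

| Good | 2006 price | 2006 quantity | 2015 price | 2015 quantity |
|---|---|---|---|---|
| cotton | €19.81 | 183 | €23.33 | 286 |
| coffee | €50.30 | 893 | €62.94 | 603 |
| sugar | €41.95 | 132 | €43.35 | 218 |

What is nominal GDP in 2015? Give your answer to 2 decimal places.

€54075.50

Nominal GDP 2015 = Σ (p_2015 × q_2015) = 23.33·286 + 62.94·603 + 43.35·218 = 54075.50.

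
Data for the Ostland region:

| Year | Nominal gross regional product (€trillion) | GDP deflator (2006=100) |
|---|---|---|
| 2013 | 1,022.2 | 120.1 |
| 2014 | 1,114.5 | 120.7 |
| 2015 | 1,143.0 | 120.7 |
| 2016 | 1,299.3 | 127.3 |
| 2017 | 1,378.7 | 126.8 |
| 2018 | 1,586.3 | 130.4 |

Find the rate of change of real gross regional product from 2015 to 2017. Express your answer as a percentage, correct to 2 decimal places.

14.82%

Real gross regional product 2015 = 1143.0/1.207 = 946.98.
Real gross regional product 2017 = 1378.7/1.268 = 1087.30.
Change = 1087.30/946.98 − 1 = 0.1482.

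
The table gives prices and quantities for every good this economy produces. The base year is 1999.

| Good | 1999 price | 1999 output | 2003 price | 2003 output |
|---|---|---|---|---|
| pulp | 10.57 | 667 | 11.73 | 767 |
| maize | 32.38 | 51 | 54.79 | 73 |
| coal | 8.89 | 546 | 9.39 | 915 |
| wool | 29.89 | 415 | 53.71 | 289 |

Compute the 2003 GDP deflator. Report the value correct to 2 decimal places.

136.22

Nominal GDP 2003 = 11.73·767 + 54.79·73 + 9.39·915 + 53.71·289 = 37110.62.
Real GDP 2003 (at 1999 prices) = 10.57·767 + 32.38·73 + 8.89·915 + 29.89·289 = 27243.49.
Deflator = Nominal/Real × 100 = 37110.62/27243.49 × 100 = 136.218.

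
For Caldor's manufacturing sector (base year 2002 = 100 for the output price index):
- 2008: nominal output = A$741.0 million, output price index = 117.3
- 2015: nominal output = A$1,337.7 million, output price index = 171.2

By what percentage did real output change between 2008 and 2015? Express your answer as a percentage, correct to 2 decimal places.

23.69%

Deflate each year: 2008 → 741.0/1.173 = 631.71; 2015 → 1337.7/1.712 = 781.37.
So real output changed by 781.37/631.71 − 1 = 0.2369, i.e. 23.69%.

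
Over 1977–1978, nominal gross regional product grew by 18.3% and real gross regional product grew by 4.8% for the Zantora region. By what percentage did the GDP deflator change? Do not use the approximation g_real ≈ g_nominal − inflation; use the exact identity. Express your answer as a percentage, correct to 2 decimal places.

12.88%

(1 + g_nom) = (1 + g_real)(1 + π), so π = 1.1830 / 1.0480 − 1 = 0.12882.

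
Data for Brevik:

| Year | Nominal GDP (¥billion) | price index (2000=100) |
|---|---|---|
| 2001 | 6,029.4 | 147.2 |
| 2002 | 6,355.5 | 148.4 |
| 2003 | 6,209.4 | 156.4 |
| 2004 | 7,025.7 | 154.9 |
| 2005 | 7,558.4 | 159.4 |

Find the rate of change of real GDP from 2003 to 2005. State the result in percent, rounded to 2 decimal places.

19.43%

Real GDP 2003 = 6209.4/1.564 = 3970.20.
Real GDP 2005 = 7558.4/1.594 = 4741.78.
Change = 4741.78/3970.20 − 1 = 0.1943.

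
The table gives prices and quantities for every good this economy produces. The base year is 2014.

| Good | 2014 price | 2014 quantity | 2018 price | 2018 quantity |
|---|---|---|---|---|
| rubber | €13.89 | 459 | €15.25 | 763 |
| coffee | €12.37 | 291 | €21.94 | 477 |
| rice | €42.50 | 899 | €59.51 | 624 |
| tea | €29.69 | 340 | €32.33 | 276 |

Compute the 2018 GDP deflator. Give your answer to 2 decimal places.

133.09

Nominal GDP 2018 = 15.25·763 + 21.94·477 + 59.51·624 + 32.33·276 = 68158.45.
Real GDP 2018 (at 2014 prices) = 13.89·763 + 12.37·477 + 42.50·624 + 29.69·276 = 51213.00.
Deflator = Nominal/Real × 100 = 68158.45/51213.00 × 100 = 133.088.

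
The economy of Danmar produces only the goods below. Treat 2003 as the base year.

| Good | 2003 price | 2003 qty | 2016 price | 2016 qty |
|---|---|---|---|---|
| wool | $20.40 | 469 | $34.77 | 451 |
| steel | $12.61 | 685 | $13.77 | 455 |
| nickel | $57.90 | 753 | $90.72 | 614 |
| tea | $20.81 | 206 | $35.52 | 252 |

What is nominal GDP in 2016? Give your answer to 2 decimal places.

$86599.74

Nominal GDP 2016 = Σ (p_2016 × q_2016) = 34.77·451 + 13.77·455 + 90.72·614 + 35.52·252 = 86599.74.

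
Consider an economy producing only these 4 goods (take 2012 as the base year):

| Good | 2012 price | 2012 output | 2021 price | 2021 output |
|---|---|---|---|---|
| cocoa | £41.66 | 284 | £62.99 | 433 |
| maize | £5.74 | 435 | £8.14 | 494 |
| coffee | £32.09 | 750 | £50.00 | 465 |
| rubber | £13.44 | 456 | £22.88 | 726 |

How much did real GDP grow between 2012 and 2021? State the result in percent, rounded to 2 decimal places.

2.31%

Real GDP 2012 = Nominal GDP 2012 = 41.66·284 + 5.74·435 + 32.09·750 + 13.44·456 = 44524.48.
Real GDP 2021 (at 2012 prices) = 41.66·433 + 5.74·494 + 32.09·465 + 13.44·726 = 45553.63.
Real growth = 45553.63/44524.48 − 1 = 0.0231.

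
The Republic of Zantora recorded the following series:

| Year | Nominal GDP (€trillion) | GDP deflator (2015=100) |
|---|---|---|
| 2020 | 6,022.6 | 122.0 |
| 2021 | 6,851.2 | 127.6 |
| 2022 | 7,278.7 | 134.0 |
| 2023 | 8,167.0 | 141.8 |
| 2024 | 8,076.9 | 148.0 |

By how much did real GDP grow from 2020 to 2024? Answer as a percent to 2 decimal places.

Real GDP 2020 = 6022.6/1.220 = 4936.56.
Real GDP 2024 = 8076.9/1.480 = 5457.36.
Change = 5457.36/4936.56 − 1 = 0.1055.

10.55%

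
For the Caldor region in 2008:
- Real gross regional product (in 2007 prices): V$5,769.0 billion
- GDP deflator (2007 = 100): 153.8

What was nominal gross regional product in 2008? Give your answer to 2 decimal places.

Nominal gross regional product = Real × (GDP deflator/100) = 5769.0 × 1.538 = 8872.72.

V$8,872.72 billion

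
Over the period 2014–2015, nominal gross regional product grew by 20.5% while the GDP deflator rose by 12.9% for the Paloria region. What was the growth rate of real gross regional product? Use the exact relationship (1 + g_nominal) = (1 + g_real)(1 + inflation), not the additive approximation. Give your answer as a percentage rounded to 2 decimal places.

6.73%

(1 + g_nom) = (1 + g_real)(1 + π), so g_real = 1.2050 / 1.1290 − 1 = 0.06732.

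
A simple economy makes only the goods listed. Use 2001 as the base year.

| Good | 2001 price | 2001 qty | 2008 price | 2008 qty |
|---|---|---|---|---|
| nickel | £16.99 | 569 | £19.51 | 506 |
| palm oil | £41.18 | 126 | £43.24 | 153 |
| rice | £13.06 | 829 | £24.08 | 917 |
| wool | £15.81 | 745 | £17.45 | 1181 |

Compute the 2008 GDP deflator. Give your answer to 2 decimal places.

129.93

Nominal GDP 2008 = 19.51·506 + 43.24·153 + 24.08·917 + 17.45·1181 = 59177.59.
Real GDP 2008 (at 2001 prices) = 16.99·506 + 41.18·153 + 13.06·917 + 15.81·1181 = 45545.11.
Deflator = Nominal/Real × 100 = 59177.59/45545.11 × 100 = 129.932.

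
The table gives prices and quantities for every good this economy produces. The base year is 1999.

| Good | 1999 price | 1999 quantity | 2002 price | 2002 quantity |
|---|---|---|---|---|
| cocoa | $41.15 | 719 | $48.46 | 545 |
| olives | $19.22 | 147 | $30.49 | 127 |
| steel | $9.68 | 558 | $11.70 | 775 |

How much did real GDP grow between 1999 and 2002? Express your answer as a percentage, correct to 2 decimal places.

Real GDP 1999 = Nominal GDP 1999 = 41.15·719 + 19.22·147 + 9.68·558 = 37813.63.
Real GDP 2002 (at 1999 prices) = 41.15·545 + 19.22·127 + 9.68·775 = 32369.69.
Real growth = 32369.69/37813.63 − 1 = -0.1440.

-14.40%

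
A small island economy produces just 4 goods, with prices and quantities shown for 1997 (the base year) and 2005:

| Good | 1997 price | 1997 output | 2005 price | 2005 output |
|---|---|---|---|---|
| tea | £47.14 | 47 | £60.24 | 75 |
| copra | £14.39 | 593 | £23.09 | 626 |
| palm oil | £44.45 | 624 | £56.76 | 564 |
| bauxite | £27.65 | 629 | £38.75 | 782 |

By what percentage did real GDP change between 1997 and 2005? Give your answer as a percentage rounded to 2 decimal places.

Real GDP 1997 = Nominal GDP 1997 = 47.14·47 + 14.39·593 + 44.45·624 + 27.65·629 = 55877.50.
Real GDP 2005 (at 1997 prices) = 47.14·75 + 14.39·626 + 44.45·564 + 27.65·782 = 59235.74.
Real growth = 59235.74/55877.50 − 1 = 0.0601.

6.01%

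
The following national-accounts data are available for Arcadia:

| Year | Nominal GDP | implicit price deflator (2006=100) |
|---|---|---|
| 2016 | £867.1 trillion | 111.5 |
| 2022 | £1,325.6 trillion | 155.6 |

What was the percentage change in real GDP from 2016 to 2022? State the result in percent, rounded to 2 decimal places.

Deflate each year: 2016 → 867.1/1.115 = 777.67; 2022 → 1325.6/1.556 = 851.93.
So real GDP changed by 851.93/777.67 − 1 = 0.0955, i.e. 9.55%.

9.55%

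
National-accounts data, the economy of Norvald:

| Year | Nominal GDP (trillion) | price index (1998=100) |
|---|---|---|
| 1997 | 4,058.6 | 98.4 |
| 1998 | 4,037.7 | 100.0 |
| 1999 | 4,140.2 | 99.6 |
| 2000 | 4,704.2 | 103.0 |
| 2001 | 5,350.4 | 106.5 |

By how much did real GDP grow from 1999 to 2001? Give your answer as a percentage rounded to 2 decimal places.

Real GDP 1999 = 4140.2/0.996 = 4156.83.
Real GDP 2001 = 5350.4/1.065 = 5023.85.
Change = 5023.85/4156.83 − 1 = 0.2086.

20.86%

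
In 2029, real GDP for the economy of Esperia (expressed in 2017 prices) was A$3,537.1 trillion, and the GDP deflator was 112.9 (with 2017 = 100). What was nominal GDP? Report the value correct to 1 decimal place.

A$3,993.4 trillion

Nominal GDP = Real × (GDP deflator/100) = 3537.1 × 1.129 = 3993.39.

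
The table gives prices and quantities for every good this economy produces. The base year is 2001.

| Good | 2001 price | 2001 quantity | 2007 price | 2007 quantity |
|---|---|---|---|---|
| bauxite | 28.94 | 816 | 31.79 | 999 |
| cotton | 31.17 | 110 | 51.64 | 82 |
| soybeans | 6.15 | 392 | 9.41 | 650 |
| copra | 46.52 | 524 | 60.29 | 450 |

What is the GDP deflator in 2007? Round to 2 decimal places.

Nominal GDP 2007 = 31.79·999 + 51.64·82 + 9.41·650 + 60.29·450 = 69239.69.
Real GDP 2007 (at 2001 prices) = 28.94·999 + 31.17·82 + 6.15·650 + 46.52·450 = 56398.50.
Deflator = Nominal/Real × 100 = 69239.69/56398.50 × 100 = 122.769.

122.77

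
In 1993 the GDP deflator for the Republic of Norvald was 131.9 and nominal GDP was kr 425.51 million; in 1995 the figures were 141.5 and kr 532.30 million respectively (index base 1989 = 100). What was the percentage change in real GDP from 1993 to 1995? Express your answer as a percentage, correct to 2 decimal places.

16.61%

Deflate each year: 1993 → 425.51/1.319 = 322.60; 1995 → 532.30/1.415 = 376.18.
So real GDP changed by 376.18/322.60 − 1 = 0.1661, i.e. 16.61%.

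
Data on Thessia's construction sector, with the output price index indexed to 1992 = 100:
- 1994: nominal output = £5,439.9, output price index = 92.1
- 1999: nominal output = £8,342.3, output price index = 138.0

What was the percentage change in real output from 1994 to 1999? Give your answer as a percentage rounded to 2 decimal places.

2.35%

Real output 1994 = 5439.9 / 0.921 = 5906.51.
Real output 1999 = 8342.3 / 1.380 = 6045.14.
Real growth = 6045.14 / 5906.51 − 1 = 0.0235.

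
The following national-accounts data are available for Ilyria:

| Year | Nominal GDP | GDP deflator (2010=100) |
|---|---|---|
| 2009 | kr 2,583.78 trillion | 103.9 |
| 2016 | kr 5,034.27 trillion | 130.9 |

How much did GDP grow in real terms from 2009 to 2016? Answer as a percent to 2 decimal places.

54.65%

Real GDP 2009 = 2583.78 / 1.039 = 2486.79.
Real GDP 2016 = 5034.27 / 1.309 = 3845.89.
Real growth = 3845.89 / 2486.79 − 1 = 0.5465.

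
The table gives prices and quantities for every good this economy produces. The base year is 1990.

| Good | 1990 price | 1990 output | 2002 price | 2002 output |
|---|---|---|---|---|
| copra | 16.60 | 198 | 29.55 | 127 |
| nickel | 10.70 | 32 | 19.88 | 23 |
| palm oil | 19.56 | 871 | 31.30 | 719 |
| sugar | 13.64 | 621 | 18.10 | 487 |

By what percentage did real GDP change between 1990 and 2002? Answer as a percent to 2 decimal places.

-20.85%

Real GDP 1990 = Nominal GDP 1990 = 16.60·198 + 10.70·32 + 19.56·871 + 13.64·621 = 29136.40.
Real GDP 2002 (at 1990 prices) = 16.60·127 + 10.70·23 + 19.56·719 + 13.64·487 = 23060.62.
Real growth = 23060.62/29136.40 − 1 = -0.2085.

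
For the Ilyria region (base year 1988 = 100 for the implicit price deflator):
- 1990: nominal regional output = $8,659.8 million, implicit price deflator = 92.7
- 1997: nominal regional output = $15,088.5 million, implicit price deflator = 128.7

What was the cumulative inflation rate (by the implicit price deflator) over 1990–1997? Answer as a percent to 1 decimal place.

38.8%

Price-level change = 128.7 / 92.7 − 1 = 0.3883.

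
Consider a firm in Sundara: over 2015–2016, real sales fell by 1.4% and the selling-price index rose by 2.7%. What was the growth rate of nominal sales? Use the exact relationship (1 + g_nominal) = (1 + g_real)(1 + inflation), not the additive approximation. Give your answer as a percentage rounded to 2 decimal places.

(1 + g_nom) = (1 + g_real)(1 + π) = 0.9860 × 1.0270 = 1.01262.

1.26%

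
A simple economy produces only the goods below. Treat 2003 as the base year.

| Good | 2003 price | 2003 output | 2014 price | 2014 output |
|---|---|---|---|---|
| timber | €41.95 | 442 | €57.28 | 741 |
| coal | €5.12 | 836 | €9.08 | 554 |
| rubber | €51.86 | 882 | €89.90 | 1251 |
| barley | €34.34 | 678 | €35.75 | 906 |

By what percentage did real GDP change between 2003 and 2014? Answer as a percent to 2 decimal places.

41.44%

Real GDP 2003 = Nominal GDP 2003 = 41.95·442 + 5.12·836 + 51.86·882 + 34.34·678 = 91845.26.
Real GDP 2014 (at 2003 prices) = 41.95·741 + 5.12·554 + 51.86·1251 + 34.34·906 = 129910.33.
Real growth = 129910.33/91845.26 − 1 = 0.4144.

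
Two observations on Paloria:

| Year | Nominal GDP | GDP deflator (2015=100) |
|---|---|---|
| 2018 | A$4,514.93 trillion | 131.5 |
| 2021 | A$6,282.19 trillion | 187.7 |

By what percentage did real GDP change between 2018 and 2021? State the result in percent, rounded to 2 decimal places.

Deflate each year: 2018 → 4514.93/1.315 = 3433.41; 2021 → 6282.19/1.877 = 3346.93.
So real GDP changed by 3346.93/3433.41 − 1 = -0.0252, i.e. -2.52%.

-2.52%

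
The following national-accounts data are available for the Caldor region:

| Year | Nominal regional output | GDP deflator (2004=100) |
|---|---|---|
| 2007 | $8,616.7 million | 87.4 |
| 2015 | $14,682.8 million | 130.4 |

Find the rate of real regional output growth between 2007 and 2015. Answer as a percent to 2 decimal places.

Real regional output 2007 = 8616.7 / 0.874 = 9858.92.
Real regional output 2015 = 14682.8 / 1.304 = 11259.82.
Real growth = 11259.82 / 9858.92 − 1 = 0.1421.

14.21%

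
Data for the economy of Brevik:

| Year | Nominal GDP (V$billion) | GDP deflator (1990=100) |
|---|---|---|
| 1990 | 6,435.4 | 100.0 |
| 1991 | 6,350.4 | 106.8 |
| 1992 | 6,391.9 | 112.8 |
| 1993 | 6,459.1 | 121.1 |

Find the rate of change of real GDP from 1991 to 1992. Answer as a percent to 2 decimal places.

Real GDP 1991 = 6350.4/1.068 = 5946.07.
Real GDP 1992 = 6391.9/1.128 = 5666.58.
Change = 5666.58/5946.07 − 1 = -0.0470.

-4.70%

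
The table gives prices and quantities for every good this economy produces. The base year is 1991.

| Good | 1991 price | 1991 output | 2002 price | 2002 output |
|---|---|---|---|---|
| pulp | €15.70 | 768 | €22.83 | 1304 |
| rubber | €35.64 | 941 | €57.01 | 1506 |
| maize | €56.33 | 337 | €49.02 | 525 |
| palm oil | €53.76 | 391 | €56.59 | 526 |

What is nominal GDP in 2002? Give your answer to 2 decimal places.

€171129.22

Nominal GDP 2002 = Σ (p_2002 × q_2002) = 22.83·1304 + 57.01·1506 + 49.02·525 + 56.59·526 = 171129.22.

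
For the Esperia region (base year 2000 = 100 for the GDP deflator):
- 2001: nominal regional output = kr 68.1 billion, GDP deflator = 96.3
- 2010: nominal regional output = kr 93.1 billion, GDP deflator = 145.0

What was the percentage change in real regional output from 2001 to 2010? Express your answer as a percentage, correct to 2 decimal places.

Deflate each year: 2001 → 68.1/0.963 = 70.72; 2010 → 93.1/1.450 = 64.21.
So real regional output changed by 64.21/70.72 − 1 = -0.0921, i.e. -9.21%.

-9.21%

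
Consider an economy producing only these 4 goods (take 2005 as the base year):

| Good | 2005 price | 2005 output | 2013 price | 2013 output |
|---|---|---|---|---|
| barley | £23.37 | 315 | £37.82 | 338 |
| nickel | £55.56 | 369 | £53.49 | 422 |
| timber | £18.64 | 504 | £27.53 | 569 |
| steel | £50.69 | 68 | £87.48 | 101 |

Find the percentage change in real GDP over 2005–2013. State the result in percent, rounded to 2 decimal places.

15.64%

Real GDP 2005 = Nominal GDP 2005 = 23.37·315 + 55.56·369 + 18.64·504 + 50.69·68 = 40704.67.
Real GDP 2013 (at 2005 prices) = 23.37·338 + 55.56·422 + 18.64·569 + 50.69·101 = 47071.23.
Real growth = 47071.23/40704.67 − 1 = 0.1564.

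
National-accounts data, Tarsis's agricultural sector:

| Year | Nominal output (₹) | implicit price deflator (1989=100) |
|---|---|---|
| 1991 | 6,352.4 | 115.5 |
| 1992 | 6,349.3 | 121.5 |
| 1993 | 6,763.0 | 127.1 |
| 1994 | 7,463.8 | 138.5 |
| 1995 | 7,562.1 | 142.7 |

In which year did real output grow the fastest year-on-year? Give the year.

1992: real = 6349.3/1.215 = 5225.76; growth vs 1991 (5499.91) = -4.98%.
1993: real = 6763.0/1.271 = 5321.01; growth vs 1992 (5225.76) = 1.82%.
1994: real = 7463.8/1.385 = 5389.03; growth vs 1993 (5321.01) = 1.28%.
1995: real = 7562.1/1.427 = 5299.30; growth vs 1994 (5389.03) = -1.67%.

1993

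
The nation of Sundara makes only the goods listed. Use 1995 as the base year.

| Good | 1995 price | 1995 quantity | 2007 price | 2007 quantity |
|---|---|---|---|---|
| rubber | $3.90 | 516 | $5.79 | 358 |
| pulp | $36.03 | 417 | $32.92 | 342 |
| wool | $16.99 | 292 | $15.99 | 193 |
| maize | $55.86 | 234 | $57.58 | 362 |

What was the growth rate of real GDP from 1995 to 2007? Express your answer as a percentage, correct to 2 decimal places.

Real GDP 1995 = Nominal GDP 1995 = 3.90·516 + 36.03·417 + 16.99·292 + 55.86·234 = 35069.23.
Real GDP 2007 (at 1995 prices) = 3.90·358 + 36.03·342 + 16.99·193 + 55.86·362 = 37218.85.
Real growth = 37218.85/35069.23 − 1 = 0.0613.

6.13%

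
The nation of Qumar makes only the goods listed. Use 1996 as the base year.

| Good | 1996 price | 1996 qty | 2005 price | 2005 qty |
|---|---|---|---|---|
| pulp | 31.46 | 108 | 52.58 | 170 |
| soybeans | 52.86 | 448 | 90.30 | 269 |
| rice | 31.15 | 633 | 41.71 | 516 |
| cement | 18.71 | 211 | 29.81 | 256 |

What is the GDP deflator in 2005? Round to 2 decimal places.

154.30

Nominal GDP 2005 = 52.58·170 + 90.30·269 + 41.71·516 + 29.81·256 = 62383.02.
Real GDP 2005 (at 1996 prices) = 31.46·170 + 52.86·269 + 31.15·516 + 18.71·256 = 40430.70.
Deflator = Nominal/Real × 100 = 62383.02/40430.70 × 100 = 154.296.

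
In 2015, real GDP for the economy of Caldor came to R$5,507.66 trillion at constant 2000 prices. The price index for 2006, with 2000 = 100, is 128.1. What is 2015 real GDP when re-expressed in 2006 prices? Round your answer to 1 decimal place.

R$7,055.3 trillion

Real GDP in 2006 prices = Real GDP in 2000 prices × (P_2006/P_2000) = 5507.66 × 1.281 = 7055.31.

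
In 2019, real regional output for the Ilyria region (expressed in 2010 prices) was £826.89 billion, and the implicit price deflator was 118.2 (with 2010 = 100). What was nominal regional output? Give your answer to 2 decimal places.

£977.38 billion

Nominal regional output = Real × (implicit price deflator/100) = 826.89 × 1.182 = 977.38.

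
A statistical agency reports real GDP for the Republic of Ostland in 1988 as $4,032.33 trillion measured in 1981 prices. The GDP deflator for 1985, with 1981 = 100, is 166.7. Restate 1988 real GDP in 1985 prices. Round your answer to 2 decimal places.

$6,721.89 trillion

Real GDP in 1985 prices = Real GDP in 1981 prices × (P_1985/P_1981) = 4032.33 × 1.667 = 6721.89.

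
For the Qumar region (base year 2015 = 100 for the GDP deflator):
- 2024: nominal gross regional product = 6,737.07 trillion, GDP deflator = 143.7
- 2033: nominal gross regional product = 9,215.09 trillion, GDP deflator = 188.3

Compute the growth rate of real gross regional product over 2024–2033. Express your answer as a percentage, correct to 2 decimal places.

Deflate each year: 2024 → 6737.07/1.437 = 4688.29; 2033 → 9215.09/1.883 = 4893.83.
So real gross regional product changed by 4893.83/4688.29 − 1 = 0.0438, i.e. 4.38%.

4.38%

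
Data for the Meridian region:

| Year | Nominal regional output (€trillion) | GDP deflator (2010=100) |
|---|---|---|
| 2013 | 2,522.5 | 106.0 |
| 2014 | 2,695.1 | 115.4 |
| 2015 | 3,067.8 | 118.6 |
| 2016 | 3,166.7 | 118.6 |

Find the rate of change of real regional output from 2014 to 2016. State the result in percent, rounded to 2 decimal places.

14.33%

Real regional output 2014 = 2695.1/1.154 = 2335.44.
Real regional output 2016 = 3166.7/1.186 = 2670.07.
Change = 2670.07/2335.44 − 1 = 0.1433.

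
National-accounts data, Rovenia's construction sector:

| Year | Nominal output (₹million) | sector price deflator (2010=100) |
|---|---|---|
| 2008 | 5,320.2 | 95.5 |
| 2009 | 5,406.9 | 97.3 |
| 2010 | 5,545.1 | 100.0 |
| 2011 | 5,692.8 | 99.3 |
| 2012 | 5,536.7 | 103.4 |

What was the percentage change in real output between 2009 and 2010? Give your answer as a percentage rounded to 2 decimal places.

Real output 2009 = 5406.9/0.973 = 5556.94.
Real output 2010 = 5545.1/1.000 = 5545.10.
Change = 5545.10/5556.94 − 1 = -0.0021.

-0.21%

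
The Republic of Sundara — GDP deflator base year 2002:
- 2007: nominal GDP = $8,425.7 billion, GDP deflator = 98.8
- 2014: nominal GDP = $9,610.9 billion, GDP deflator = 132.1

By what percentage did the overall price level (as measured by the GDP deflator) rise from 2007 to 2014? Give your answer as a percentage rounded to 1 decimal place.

Price-level change = 132.1 / 98.8 − 1 = 0.3370.

33.7%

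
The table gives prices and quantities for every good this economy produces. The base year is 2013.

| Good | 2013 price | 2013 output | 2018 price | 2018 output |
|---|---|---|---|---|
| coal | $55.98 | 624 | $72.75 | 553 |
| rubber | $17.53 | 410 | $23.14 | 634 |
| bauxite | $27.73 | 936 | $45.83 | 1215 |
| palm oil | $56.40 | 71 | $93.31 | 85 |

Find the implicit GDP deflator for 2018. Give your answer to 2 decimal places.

Nominal GDP 2018 = 72.75·553 + 23.14·634 + 45.83·1215 + 93.31·85 = 118516.31.
Real GDP 2018 (at 2013 prices) = 55.98·553 + 17.53·634 + 27.73·1215 + 56.40·85 = 80556.91.
Deflator = Nominal/Real × 100 = 118516.31/80556.91 × 100 = 147.121.

147.12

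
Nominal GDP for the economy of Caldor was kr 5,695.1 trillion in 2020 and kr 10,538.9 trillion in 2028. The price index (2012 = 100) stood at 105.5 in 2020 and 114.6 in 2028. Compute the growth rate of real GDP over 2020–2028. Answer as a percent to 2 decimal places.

70.36%

Real GDP 2020 = 5695.1 / 1.055 = 5398.20.
Real GDP 2028 = 10538.9 / 1.146 = 9196.25.
Real growth = 9196.25 / 5398.20 − 1 = 0.7036.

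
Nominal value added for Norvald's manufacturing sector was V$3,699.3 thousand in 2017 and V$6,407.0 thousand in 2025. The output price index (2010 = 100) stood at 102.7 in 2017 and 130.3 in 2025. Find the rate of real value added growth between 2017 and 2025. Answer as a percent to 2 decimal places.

36.51%

Real value added 2017 = 3699.3 / 1.027 = 3602.04.
Real value added 2025 = 6407.0 / 1.303 = 4917.11.
Real growth = 4917.11 / 3602.04 − 1 = 0.3651.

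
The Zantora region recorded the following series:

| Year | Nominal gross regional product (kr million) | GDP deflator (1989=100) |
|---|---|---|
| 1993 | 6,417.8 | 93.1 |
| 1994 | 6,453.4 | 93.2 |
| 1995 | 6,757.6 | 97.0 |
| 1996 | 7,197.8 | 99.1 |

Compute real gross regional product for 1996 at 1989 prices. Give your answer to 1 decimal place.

kr 7,263.2 million

Real gross regional product 1996 = 7197.8 / 0.991 = 7263.17.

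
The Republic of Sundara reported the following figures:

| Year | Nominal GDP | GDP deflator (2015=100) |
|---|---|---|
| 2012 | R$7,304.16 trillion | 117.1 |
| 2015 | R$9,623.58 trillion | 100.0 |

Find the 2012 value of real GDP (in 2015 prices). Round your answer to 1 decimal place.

R$6,237.5 trillion

Real GDP = Nominal / (GDP deflator/100) = 7304.16 / 1.171 = 6237.54.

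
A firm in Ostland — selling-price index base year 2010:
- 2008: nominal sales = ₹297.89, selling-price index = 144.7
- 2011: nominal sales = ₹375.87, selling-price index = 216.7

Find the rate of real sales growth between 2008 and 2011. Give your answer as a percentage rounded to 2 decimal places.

Real sales 2008 = 297.89 / 1.447 = 205.87.
Real sales 2011 = 375.87 / 2.167 = 173.45.
Real growth = 173.45 / 205.87 − 1 = -0.1575.

-15.75%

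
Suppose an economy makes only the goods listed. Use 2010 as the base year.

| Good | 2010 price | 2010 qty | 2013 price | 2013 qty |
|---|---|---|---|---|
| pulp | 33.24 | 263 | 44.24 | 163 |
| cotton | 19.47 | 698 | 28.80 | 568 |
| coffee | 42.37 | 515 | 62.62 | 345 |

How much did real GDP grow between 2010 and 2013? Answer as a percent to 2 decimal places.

Real GDP 2010 = Nominal GDP 2010 = 33.24·263 + 19.47·698 + 42.37·515 = 44152.73.
Real GDP 2013 (at 2010 prices) = 33.24·163 + 19.47·568 + 42.37·345 = 31094.73.
Real growth = 31094.73/44152.73 − 1 = -0.2957.

-29.57%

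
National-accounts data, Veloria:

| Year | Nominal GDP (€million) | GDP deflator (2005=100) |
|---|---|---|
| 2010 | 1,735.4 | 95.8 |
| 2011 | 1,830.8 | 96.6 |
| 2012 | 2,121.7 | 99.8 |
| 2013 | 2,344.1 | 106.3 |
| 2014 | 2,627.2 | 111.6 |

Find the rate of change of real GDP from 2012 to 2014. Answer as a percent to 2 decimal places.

10.73%

Real GDP 2012 = 2121.7/0.998 = 2125.95.
Real GDP 2014 = 2627.2/1.116 = 2354.12.
Change = 2354.12/2125.95 − 1 = 0.1073.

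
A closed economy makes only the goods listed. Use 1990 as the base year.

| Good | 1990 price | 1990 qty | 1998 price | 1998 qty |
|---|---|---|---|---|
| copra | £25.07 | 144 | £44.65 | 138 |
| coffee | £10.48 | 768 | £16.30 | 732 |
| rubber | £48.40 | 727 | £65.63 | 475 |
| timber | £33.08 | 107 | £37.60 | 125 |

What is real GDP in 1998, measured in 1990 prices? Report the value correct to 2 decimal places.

£38256.02

Real GDP 1998 = Σ (p_1990 × q_1998) = 25.07·138 + 10.48·732 + 48.40·475 + 33.08·125 = 38256.02.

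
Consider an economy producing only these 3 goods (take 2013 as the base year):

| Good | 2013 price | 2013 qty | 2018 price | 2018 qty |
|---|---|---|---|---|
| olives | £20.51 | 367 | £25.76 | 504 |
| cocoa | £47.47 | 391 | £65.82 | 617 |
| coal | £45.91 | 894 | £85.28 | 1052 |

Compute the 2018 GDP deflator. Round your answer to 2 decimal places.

Nominal GDP 2018 = 25.76·504 + 65.82·617 + 85.28·1052 = 143308.54.
Real GDP 2018 (at 2013 prices) = 20.51·504 + 47.47·617 + 45.91·1052 = 87923.35.
Deflator = Nominal/Real × 100 = 143308.54/87923.35 × 100 = 162.993.

162.99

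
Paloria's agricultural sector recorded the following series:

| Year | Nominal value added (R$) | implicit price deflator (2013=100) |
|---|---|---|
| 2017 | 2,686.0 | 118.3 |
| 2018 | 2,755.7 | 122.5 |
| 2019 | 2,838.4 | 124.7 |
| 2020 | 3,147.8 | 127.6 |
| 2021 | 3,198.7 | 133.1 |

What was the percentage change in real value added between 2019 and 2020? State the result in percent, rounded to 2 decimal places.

8.38%

Real value added 2019 = 2838.4/1.247 = 2276.18.
Real value added 2020 = 3147.8/1.276 = 2466.93.
Change = 2466.93/2276.18 − 1 = 0.0838.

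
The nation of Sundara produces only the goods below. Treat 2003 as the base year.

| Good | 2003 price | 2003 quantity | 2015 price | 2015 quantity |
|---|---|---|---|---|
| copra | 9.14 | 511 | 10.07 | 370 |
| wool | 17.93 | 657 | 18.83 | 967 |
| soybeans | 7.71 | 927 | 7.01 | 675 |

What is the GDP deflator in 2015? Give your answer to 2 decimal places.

102.86

Nominal GDP 2015 = 10.07·370 + 18.83·967 + 7.01·675 = 26666.26.
Real GDP 2015 (at 2003 prices) = 9.14·370 + 17.93·967 + 7.71·675 = 25924.36.
Deflator = Nominal/Real × 100 = 26666.26/25924.36 × 100 = 102.862.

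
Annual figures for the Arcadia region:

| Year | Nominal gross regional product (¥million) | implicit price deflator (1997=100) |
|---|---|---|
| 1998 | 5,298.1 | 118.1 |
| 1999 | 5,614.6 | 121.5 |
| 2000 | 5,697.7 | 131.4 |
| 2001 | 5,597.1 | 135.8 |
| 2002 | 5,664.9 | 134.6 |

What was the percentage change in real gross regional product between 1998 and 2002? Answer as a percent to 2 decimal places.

Real gross regional product 1998 = 5298.1/1.181 = 4486.11.
Real gross regional product 2002 = 5664.9/1.346 = 4208.69.
Change = 4208.69/4486.11 − 1 = -0.0618.

-6.18%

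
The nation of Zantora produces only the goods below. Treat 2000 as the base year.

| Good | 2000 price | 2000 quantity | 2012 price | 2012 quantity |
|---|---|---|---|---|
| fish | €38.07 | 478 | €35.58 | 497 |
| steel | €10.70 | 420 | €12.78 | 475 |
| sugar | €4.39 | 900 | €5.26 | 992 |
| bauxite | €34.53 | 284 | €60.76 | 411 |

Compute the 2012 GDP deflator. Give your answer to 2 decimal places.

Nominal GDP 2012 = 35.58·497 + 12.78·475 + 5.26·992 + 60.76·411 = 53944.04.
Real GDP 2012 (at 2000 prices) = 38.07·497 + 10.70·475 + 4.39·992 + 34.53·411 = 42550.00.
Deflator = Nominal/Real × 100 = 53944.04/42550.00 × 100 = 126.778.

126.78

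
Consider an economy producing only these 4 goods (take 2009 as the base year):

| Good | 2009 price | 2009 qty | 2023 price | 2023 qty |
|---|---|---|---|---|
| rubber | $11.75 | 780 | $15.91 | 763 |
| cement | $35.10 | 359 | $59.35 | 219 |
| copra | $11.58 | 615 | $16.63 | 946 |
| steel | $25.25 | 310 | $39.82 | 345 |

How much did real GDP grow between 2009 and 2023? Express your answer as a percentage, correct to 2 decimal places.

Real GDP 2009 = Nominal GDP 2009 = 11.75·780 + 35.10·359 + 11.58·615 + 25.25·310 = 36715.10.
Real GDP 2023 (at 2009 prices) = 11.75·763 + 35.10·219 + 11.58·946 + 25.25·345 = 36318.08.
Real growth = 36318.08/36715.10 − 1 = -0.0108.

-1.08%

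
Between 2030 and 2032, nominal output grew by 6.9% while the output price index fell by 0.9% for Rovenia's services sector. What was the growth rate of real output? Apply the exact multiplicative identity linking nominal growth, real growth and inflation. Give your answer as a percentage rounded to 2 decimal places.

7.87%

(1 + g_nom) = (1 + g_real)(1 + π), so g_real = 1.0690 / 0.9910 − 1 = 0.07871.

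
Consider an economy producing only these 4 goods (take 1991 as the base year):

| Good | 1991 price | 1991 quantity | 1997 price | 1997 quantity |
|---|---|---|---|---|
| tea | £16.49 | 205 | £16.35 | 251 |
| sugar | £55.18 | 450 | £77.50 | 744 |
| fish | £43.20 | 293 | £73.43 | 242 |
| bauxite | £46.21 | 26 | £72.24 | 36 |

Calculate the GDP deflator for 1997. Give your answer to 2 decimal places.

Nominal GDP 1997 = 16.35·251 + 77.50·744 + 73.43·242 + 72.24·36 = 82134.55.
Real GDP 1997 (at 1991 prices) = 16.49·251 + 55.18·744 + 43.20·242 + 46.21·36 = 57310.87.
Deflator = Nominal/Real × 100 = 82134.55/57310.87 × 100 = 143.314.

143.31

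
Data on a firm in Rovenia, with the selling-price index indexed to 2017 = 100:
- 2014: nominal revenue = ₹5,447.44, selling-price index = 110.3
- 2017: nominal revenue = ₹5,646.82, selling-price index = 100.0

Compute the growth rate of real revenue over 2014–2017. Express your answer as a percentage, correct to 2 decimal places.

14.34%

Real revenue 2014 = 5447.44 / 1.103 = 4938.75.
Real revenue 2017 = 5646.82 / 1.000 = 5646.82.
Real growth = 5646.82 / 4938.75 − 1 = 0.1434.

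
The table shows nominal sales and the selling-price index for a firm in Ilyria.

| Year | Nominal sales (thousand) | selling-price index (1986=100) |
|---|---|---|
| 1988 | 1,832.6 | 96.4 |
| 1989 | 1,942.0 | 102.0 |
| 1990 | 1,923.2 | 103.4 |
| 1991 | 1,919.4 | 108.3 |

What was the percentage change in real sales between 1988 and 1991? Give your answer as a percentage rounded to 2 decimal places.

Real sales 1988 = 1832.6/0.964 = 1901.04.
Real sales 1991 = 1919.4/1.083 = 1772.30.
Change = 1772.30/1901.04 − 1 = -0.0677.

-6.77%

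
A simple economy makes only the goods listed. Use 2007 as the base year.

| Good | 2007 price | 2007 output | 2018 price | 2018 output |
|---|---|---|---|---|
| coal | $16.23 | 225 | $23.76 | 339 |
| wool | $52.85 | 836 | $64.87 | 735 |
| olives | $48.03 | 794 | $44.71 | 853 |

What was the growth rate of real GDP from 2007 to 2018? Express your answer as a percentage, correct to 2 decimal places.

Real GDP 2007 = Nominal GDP 2007 = 16.23·225 + 52.85·836 + 48.03·794 = 85970.17.
Real GDP 2018 (at 2007 prices) = 16.23·339 + 52.85·735 + 48.03·853 = 85316.31.
Real growth = 85316.31/85970.17 − 1 = -0.0076.

-0.76%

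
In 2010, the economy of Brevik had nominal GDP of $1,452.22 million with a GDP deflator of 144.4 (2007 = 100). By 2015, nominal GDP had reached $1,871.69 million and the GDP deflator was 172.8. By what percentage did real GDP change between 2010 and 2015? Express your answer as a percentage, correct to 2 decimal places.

7.70%

Deflate each year: 2010 → 1452.22/1.444 = 1005.69; 2015 → 1871.69/1.728 = 1083.15.
So real GDP changed by 1083.15/1005.69 − 1 = 0.0770, i.e. 7.70%.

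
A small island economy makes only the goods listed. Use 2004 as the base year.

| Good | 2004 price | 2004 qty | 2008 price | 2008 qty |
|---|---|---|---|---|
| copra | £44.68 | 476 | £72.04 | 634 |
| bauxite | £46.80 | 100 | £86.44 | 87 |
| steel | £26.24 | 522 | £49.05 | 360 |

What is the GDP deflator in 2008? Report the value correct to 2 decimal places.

169.32

Nominal GDP 2008 = 72.04·634 + 86.44·87 + 49.05·360 = 70851.64.
Real GDP 2008 (at 2004 prices) = 44.68·634 + 46.80·87 + 26.24·360 = 41845.12.
Deflator = Nominal/Real × 100 = 70851.64/41845.12 × 100 = 169.319.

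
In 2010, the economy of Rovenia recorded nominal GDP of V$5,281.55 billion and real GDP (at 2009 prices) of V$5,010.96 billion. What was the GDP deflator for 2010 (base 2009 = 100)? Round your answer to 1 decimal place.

105.4

GDP deflator = (Nominal / Real) × 100 = 5281.55 / 5010.96 × 100 = 105.40.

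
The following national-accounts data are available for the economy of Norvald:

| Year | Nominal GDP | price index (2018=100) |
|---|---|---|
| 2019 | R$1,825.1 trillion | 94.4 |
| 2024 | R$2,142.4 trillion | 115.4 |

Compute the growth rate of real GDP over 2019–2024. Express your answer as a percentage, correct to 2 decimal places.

-3.98%

Deflate each year: 2019 → 1825.1/0.944 = 1933.37; 2024 → 2142.4/1.154 = 1856.50.
So real GDP changed by 1856.50/1933.37 − 1 = -0.0398, i.e. -3.98%.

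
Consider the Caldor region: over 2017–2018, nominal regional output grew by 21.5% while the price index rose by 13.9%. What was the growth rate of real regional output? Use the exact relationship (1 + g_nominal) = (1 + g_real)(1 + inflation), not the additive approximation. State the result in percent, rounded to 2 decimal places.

6.67%

(1 + g_nom) = (1 + g_real)(1 + π), so g_real = 1.2150 / 1.1390 − 1 = 0.06673.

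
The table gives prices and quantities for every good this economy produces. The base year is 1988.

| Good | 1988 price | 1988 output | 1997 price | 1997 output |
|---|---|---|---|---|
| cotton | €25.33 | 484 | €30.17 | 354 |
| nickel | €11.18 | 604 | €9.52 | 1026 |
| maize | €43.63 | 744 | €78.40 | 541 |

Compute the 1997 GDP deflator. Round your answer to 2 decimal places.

Nominal GDP 1997 = 30.17·354 + 9.52·1026 + 78.40·541 = 62862.10.
Real GDP 1997 (at 1988 prices) = 25.33·354 + 11.18·1026 + 43.63·541 = 44041.33.
Deflator = Nominal/Real × 100 = 62862.10/44041.33 × 100 = 142.734.

142.73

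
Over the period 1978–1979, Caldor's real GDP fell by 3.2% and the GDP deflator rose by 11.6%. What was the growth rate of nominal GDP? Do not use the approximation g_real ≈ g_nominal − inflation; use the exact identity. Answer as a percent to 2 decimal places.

8.03%

(1 + g_nom) = (1 + g_real)(1 + π) = 0.9680 × 1.1160 = 1.08029.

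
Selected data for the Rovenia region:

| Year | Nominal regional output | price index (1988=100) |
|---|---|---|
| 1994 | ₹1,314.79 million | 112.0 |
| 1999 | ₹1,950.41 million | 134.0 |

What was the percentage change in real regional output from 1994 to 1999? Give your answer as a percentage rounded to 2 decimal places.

23.99%

Real regional output 1994 = 1314.79 / 1.120 = 1173.92.
Real regional output 1999 = 1950.41 / 1.340 = 1455.53.
Real growth = 1455.53 / 1173.92 − 1 = 0.2399.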